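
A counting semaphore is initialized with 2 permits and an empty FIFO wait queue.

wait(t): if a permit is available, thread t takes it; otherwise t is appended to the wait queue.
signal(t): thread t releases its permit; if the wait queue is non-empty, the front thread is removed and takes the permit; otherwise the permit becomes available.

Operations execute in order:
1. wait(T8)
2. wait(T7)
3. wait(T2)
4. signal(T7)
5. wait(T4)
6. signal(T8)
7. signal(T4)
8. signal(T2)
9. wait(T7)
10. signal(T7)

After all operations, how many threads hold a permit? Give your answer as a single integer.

Step 1: wait(T8) -> count=1 queue=[] holders={T8}
Step 2: wait(T7) -> count=0 queue=[] holders={T7,T8}
Step 3: wait(T2) -> count=0 queue=[T2] holders={T7,T8}
Step 4: signal(T7) -> count=0 queue=[] holders={T2,T8}
Step 5: wait(T4) -> count=0 queue=[T4] holders={T2,T8}
Step 6: signal(T8) -> count=0 queue=[] holders={T2,T4}
Step 7: signal(T4) -> count=1 queue=[] holders={T2}
Step 8: signal(T2) -> count=2 queue=[] holders={none}
Step 9: wait(T7) -> count=1 queue=[] holders={T7}
Step 10: signal(T7) -> count=2 queue=[] holders={none}
Final holders: {none} -> 0 thread(s)

Answer: 0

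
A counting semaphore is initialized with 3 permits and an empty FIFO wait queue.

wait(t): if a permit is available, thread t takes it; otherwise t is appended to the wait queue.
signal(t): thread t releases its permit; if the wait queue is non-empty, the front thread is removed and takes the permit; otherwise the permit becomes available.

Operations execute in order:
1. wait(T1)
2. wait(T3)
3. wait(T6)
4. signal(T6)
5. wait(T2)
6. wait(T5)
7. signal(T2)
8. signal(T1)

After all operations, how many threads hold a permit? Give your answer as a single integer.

Answer: 2

Derivation:
Step 1: wait(T1) -> count=2 queue=[] holders={T1}
Step 2: wait(T3) -> count=1 queue=[] holders={T1,T3}
Step 3: wait(T6) -> count=0 queue=[] holders={T1,T3,T6}
Step 4: signal(T6) -> count=1 queue=[] holders={T1,T3}
Step 5: wait(T2) -> count=0 queue=[] holders={T1,T2,T3}
Step 6: wait(T5) -> count=0 queue=[T5] holders={T1,T2,T3}
Step 7: signal(T2) -> count=0 queue=[] holders={T1,T3,T5}
Step 8: signal(T1) -> count=1 queue=[] holders={T3,T5}
Final holders: {T3,T5} -> 2 thread(s)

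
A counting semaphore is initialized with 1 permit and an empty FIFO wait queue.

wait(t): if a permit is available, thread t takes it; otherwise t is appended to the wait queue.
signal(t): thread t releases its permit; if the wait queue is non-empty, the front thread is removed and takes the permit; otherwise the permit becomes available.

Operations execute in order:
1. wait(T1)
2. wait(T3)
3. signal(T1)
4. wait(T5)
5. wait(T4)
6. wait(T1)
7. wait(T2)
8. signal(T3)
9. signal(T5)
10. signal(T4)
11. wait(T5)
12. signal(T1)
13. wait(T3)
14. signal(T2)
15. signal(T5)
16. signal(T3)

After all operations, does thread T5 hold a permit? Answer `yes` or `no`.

Answer: no

Derivation:
Step 1: wait(T1) -> count=0 queue=[] holders={T1}
Step 2: wait(T3) -> count=0 queue=[T3] holders={T1}
Step 3: signal(T1) -> count=0 queue=[] holders={T3}
Step 4: wait(T5) -> count=0 queue=[T5] holders={T3}
Step 5: wait(T4) -> count=0 queue=[T5,T4] holders={T3}
Step 6: wait(T1) -> count=0 queue=[T5,T4,T1] holders={T3}
Step 7: wait(T2) -> count=0 queue=[T5,T4,T1,T2] holders={T3}
Step 8: signal(T3) -> count=0 queue=[T4,T1,T2] holders={T5}
Step 9: signal(T5) -> count=0 queue=[T1,T2] holders={T4}
Step 10: signal(T4) -> count=0 queue=[T2] holders={T1}
Step 11: wait(T5) -> count=0 queue=[T2,T5] holders={T1}
Step 12: signal(T1) -> count=0 queue=[T5] holders={T2}
Step 13: wait(T3) -> count=0 queue=[T5,T3] holders={T2}
Step 14: signal(T2) -> count=0 queue=[T3] holders={T5}
Step 15: signal(T5) -> count=0 queue=[] holders={T3}
Step 16: signal(T3) -> count=1 queue=[] holders={none}
Final holders: {none} -> T5 not in holders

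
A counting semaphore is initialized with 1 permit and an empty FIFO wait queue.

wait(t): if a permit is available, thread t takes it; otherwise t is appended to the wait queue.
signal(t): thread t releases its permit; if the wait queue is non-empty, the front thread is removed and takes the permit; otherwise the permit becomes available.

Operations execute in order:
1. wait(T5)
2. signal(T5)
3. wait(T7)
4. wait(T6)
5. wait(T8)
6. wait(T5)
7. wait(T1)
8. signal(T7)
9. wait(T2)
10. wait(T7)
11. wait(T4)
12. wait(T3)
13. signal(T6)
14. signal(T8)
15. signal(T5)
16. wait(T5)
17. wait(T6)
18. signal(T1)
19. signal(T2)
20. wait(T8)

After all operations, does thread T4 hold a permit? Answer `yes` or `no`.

Step 1: wait(T5) -> count=0 queue=[] holders={T5}
Step 2: signal(T5) -> count=1 queue=[] holders={none}
Step 3: wait(T7) -> count=0 queue=[] holders={T7}
Step 4: wait(T6) -> count=0 queue=[T6] holders={T7}
Step 5: wait(T8) -> count=0 queue=[T6,T8] holders={T7}
Step 6: wait(T5) -> count=0 queue=[T6,T8,T5] holders={T7}
Step 7: wait(T1) -> count=0 queue=[T6,T8,T5,T1] holders={T7}
Step 8: signal(T7) -> count=0 queue=[T8,T5,T1] holders={T6}
Step 9: wait(T2) -> count=0 queue=[T8,T5,T1,T2] holders={T6}
Step 10: wait(T7) -> count=0 queue=[T8,T5,T1,T2,T7] holders={T6}
Step 11: wait(T4) -> count=0 queue=[T8,T5,T1,T2,T7,T4] holders={T6}
Step 12: wait(T3) -> count=0 queue=[T8,T5,T1,T2,T7,T4,T3] holders={T6}
Step 13: signal(T6) -> count=0 queue=[T5,T1,T2,T7,T4,T3] holders={T8}
Step 14: signal(T8) -> count=0 queue=[T1,T2,T7,T4,T3] holders={T5}
Step 15: signal(T5) -> count=0 queue=[T2,T7,T4,T3] holders={T1}
Step 16: wait(T5) -> count=0 queue=[T2,T7,T4,T3,T5] holders={T1}
Step 17: wait(T6) -> count=0 queue=[T2,T7,T4,T3,T5,T6] holders={T1}
Step 18: signal(T1) -> count=0 queue=[T7,T4,T3,T5,T6] holders={T2}
Step 19: signal(T2) -> count=0 queue=[T4,T3,T5,T6] holders={T7}
Step 20: wait(T8) -> count=0 queue=[T4,T3,T5,T6,T8] holders={T7}
Final holders: {T7} -> T4 not in holders

Answer: no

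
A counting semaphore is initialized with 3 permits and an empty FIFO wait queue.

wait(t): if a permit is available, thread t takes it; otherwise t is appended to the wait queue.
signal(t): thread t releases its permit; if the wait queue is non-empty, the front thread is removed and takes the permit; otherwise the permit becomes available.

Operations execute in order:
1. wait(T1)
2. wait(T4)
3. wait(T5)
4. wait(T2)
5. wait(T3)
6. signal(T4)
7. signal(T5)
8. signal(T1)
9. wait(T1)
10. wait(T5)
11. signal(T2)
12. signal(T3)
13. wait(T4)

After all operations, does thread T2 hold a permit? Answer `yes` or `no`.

Answer: no

Derivation:
Step 1: wait(T1) -> count=2 queue=[] holders={T1}
Step 2: wait(T4) -> count=1 queue=[] holders={T1,T4}
Step 3: wait(T5) -> count=0 queue=[] holders={T1,T4,T5}
Step 4: wait(T2) -> count=0 queue=[T2] holders={T1,T4,T5}
Step 5: wait(T3) -> count=0 queue=[T2,T3] holders={T1,T4,T5}
Step 6: signal(T4) -> count=0 queue=[T3] holders={T1,T2,T5}
Step 7: signal(T5) -> count=0 queue=[] holders={T1,T2,T3}
Step 8: signal(T1) -> count=1 queue=[] holders={T2,T3}
Step 9: wait(T1) -> count=0 queue=[] holders={T1,T2,T3}
Step 10: wait(T5) -> count=0 queue=[T5] holders={T1,T2,T3}
Step 11: signal(T2) -> count=0 queue=[] holders={T1,T3,T5}
Step 12: signal(T3) -> count=1 queue=[] holders={T1,T5}
Step 13: wait(T4) -> count=0 queue=[] holders={T1,T4,T5}
Final holders: {T1,T4,T5} -> T2 not in holders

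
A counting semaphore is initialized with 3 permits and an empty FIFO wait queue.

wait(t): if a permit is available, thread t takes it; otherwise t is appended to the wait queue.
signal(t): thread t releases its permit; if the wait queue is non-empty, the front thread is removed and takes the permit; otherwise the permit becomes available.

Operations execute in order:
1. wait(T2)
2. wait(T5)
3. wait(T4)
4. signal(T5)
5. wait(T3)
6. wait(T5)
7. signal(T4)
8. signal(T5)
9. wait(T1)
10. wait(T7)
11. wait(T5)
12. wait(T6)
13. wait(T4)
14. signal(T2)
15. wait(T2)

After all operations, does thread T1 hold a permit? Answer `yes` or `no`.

Answer: yes

Derivation:
Step 1: wait(T2) -> count=2 queue=[] holders={T2}
Step 2: wait(T5) -> count=1 queue=[] holders={T2,T5}
Step 3: wait(T4) -> count=0 queue=[] holders={T2,T4,T5}
Step 4: signal(T5) -> count=1 queue=[] holders={T2,T4}
Step 5: wait(T3) -> count=0 queue=[] holders={T2,T3,T4}
Step 6: wait(T5) -> count=0 queue=[T5] holders={T2,T3,T4}
Step 7: signal(T4) -> count=0 queue=[] holders={T2,T3,T5}
Step 8: signal(T5) -> count=1 queue=[] holders={T2,T3}
Step 9: wait(T1) -> count=0 queue=[] holders={T1,T2,T3}
Step 10: wait(T7) -> count=0 queue=[T7] holders={T1,T2,T3}
Step 11: wait(T5) -> count=0 queue=[T7,T5] holders={T1,T2,T3}
Step 12: wait(T6) -> count=0 queue=[T7,T5,T6] holders={T1,T2,T3}
Step 13: wait(T4) -> count=0 queue=[T7,T5,T6,T4] holders={T1,T2,T3}
Step 14: signal(T2) -> count=0 queue=[T5,T6,T4] holders={T1,T3,T7}
Step 15: wait(T2) -> count=0 queue=[T5,T6,T4,T2] holders={T1,T3,T7}
Final holders: {T1,T3,T7} -> T1 in holders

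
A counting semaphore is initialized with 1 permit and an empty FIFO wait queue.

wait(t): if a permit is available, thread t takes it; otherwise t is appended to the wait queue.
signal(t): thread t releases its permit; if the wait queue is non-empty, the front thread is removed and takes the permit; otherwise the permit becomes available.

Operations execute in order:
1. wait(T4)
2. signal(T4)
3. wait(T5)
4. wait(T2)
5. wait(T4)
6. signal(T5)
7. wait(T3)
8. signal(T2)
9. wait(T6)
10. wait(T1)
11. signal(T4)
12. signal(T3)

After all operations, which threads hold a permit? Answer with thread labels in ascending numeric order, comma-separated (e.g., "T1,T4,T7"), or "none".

Step 1: wait(T4) -> count=0 queue=[] holders={T4}
Step 2: signal(T4) -> count=1 queue=[] holders={none}
Step 3: wait(T5) -> count=0 queue=[] holders={T5}
Step 4: wait(T2) -> count=0 queue=[T2] holders={T5}
Step 5: wait(T4) -> count=0 queue=[T2,T4] holders={T5}
Step 6: signal(T5) -> count=0 queue=[T4] holders={T2}
Step 7: wait(T3) -> count=0 queue=[T4,T3] holders={T2}
Step 8: signal(T2) -> count=0 queue=[T3] holders={T4}
Step 9: wait(T6) -> count=0 queue=[T3,T6] holders={T4}
Step 10: wait(T1) -> count=0 queue=[T3,T6,T1] holders={T4}
Step 11: signal(T4) -> count=0 queue=[T6,T1] holders={T3}
Step 12: signal(T3) -> count=0 queue=[T1] holders={T6}
Final holders: T6

Answer: T6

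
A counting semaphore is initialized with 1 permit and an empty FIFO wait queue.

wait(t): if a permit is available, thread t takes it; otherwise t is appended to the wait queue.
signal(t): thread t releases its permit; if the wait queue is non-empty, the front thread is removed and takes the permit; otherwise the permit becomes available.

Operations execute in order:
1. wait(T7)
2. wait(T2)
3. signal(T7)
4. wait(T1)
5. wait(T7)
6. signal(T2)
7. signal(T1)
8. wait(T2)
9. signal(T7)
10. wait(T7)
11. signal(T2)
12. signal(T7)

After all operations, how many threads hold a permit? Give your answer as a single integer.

Answer: 0

Derivation:
Step 1: wait(T7) -> count=0 queue=[] holders={T7}
Step 2: wait(T2) -> count=0 queue=[T2] holders={T7}
Step 3: signal(T7) -> count=0 queue=[] holders={T2}
Step 4: wait(T1) -> count=0 queue=[T1] holders={T2}
Step 5: wait(T7) -> count=0 queue=[T1,T7] holders={T2}
Step 6: signal(T2) -> count=0 queue=[T7] holders={T1}
Step 7: signal(T1) -> count=0 queue=[] holders={T7}
Step 8: wait(T2) -> count=0 queue=[T2] holders={T7}
Step 9: signal(T7) -> count=0 queue=[] holders={T2}
Step 10: wait(T7) -> count=0 queue=[T7] holders={T2}
Step 11: signal(T2) -> count=0 queue=[] holders={T7}
Step 12: signal(T7) -> count=1 queue=[] holders={none}
Final holders: {none} -> 0 thread(s)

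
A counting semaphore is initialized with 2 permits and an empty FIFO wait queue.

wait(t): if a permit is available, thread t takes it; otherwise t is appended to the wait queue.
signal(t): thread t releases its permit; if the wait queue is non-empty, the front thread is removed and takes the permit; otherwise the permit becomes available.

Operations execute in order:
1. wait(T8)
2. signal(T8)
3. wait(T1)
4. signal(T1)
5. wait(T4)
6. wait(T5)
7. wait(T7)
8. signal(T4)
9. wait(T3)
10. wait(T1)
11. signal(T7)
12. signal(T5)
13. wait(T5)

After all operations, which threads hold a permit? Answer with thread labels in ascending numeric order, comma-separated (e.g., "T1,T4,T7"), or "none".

Step 1: wait(T8) -> count=1 queue=[] holders={T8}
Step 2: signal(T8) -> count=2 queue=[] holders={none}
Step 3: wait(T1) -> count=1 queue=[] holders={T1}
Step 4: signal(T1) -> count=2 queue=[] holders={none}
Step 5: wait(T4) -> count=1 queue=[] holders={T4}
Step 6: wait(T5) -> count=0 queue=[] holders={T4,T5}
Step 7: wait(T7) -> count=0 queue=[T7] holders={T4,T5}
Step 8: signal(T4) -> count=0 queue=[] holders={T5,T7}
Step 9: wait(T3) -> count=0 queue=[T3] holders={T5,T7}
Step 10: wait(T1) -> count=0 queue=[T3,T1] holders={T5,T7}
Step 11: signal(T7) -> count=0 queue=[T1] holders={T3,T5}
Step 12: signal(T5) -> count=0 queue=[] holders={T1,T3}
Step 13: wait(T5) -> count=0 queue=[T5] holders={T1,T3}
Final holders: T1,T3

Answer: T1,T3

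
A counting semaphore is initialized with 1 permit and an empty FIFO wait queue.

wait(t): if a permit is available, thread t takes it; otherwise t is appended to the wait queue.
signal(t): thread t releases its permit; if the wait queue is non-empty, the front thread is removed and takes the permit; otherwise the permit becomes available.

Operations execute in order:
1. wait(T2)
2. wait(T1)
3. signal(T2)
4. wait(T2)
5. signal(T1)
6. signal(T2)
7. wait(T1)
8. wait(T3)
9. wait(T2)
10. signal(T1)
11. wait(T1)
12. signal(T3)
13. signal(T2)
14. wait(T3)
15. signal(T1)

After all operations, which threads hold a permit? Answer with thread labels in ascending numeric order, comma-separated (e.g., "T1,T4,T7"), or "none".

Step 1: wait(T2) -> count=0 queue=[] holders={T2}
Step 2: wait(T1) -> count=0 queue=[T1] holders={T2}
Step 3: signal(T2) -> count=0 queue=[] holders={T1}
Step 4: wait(T2) -> count=0 queue=[T2] holders={T1}
Step 5: signal(T1) -> count=0 queue=[] holders={T2}
Step 6: signal(T2) -> count=1 queue=[] holders={none}
Step 7: wait(T1) -> count=0 queue=[] holders={T1}
Step 8: wait(T3) -> count=0 queue=[T3] holders={T1}
Step 9: wait(T2) -> count=0 queue=[T3,T2] holders={T1}
Step 10: signal(T1) -> count=0 queue=[T2] holders={T3}
Step 11: wait(T1) -> count=0 queue=[T2,T1] holders={T3}
Step 12: signal(T3) -> count=0 queue=[T1] holders={T2}
Step 13: signal(T2) -> count=0 queue=[] holders={T1}
Step 14: wait(T3) -> count=0 queue=[T3] holders={T1}
Step 15: signal(T1) -> count=0 queue=[] holders={T3}
Final holders: T3

Answer: T3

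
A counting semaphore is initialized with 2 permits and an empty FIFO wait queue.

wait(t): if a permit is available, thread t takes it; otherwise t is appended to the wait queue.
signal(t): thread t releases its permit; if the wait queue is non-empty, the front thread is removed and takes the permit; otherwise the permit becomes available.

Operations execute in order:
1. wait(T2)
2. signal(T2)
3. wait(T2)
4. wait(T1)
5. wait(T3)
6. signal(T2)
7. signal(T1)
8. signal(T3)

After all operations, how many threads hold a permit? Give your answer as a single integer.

Answer: 0

Derivation:
Step 1: wait(T2) -> count=1 queue=[] holders={T2}
Step 2: signal(T2) -> count=2 queue=[] holders={none}
Step 3: wait(T2) -> count=1 queue=[] holders={T2}
Step 4: wait(T1) -> count=0 queue=[] holders={T1,T2}
Step 5: wait(T3) -> count=0 queue=[T3] holders={T1,T2}
Step 6: signal(T2) -> count=0 queue=[] holders={T1,T3}
Step 7: signal(T1) -> count=1 queue=[] holders={T3}
Step 8: signal(T3) -> count=2 queue=[] holders={none}
Final holders: {none} -> 0 thread(s)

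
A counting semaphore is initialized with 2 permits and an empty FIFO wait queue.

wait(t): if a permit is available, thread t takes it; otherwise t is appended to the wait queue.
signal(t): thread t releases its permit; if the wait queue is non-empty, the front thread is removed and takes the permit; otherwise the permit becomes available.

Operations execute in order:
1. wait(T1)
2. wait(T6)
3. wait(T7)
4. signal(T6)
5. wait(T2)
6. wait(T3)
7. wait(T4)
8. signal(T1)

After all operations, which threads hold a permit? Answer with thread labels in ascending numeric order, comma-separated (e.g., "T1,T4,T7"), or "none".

Step 1: wait(T1) -> count=1 queue=[] holders={T1}
Step 2: wait(T6) -> count=0 queue=[] holders={T1,T6}
Step 3: wait(T7) -> count=0 queue=[T7] holders={T1,T6}
Step 4: signal(T6) -> count=0 queue=[] holders={T1,T7}
Step 5: wait(T2) -> count=0 queue=[T2] holders={T1,T7}
Step 6: wait(T3) -> count=0 queue=[T2,T3] holders={T1,T7}
Step 7: wait(T4) -> count=0 queue=[T2,T3,T4] holders={T1,T7}
Step 8: signal(T1) -> count=0 queue=[T3,T4] holders={T2,T7}
Final holders: T2,T7

Answer: T2,T7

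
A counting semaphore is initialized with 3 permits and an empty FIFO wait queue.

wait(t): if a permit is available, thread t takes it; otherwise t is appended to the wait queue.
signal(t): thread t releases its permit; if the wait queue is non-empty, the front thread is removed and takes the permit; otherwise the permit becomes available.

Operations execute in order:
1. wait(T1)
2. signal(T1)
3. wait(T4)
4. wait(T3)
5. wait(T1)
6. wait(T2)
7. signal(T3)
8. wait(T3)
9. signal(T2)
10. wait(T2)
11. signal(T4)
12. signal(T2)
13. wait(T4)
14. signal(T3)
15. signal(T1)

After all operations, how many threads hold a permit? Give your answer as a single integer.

Step 1: wait(T1) -> count=2 queue=[] holders={T1}
Step 2: signal(T1) -> count=3 queue=[] holders={none}
Step 3: wait(T4) -> count=2 queue=[] holders={T4}
Step 4: wait(T3) -> count=1 queue=[] holders={T3,T4}
Step 5: wait(T1) -> count=0 queue=[] holders={T1,T3,T4}
Step 6: wait(T2) -> count=0 queue=[T2] holders={T1,T3,T4}
Step 7: signal(T3) -> count=0 queue=[] holders={T1,T2,T4}
Step 8: wait(T3) -> count=0 queue=[T3] holders={T1,T2,T4}
Step 9: signal(T2) -> count=0 queue=[] holders={T1,T3,T4}
Step 10: wait(T2) -> count=0 queue=[T2] holders={T1,T3,T4}
Step 11: signal(T4) -> count=0 queue=[] holders={T1,T2,T3}
Step 12: signal(T2) -> count=1 queue=[] holders={T1,T3}
Step 13: wait(T4) -> count=0 queue=[] holders={T1,T3,T4}
Step 14: signal(T3) -> count=1 queue=[] holders={T1,T4}
Step 15: signal(T1) -> count=2 queue=[] holders={T4}
Final holders: {T4} -> 1 thread(s)

Answer: 1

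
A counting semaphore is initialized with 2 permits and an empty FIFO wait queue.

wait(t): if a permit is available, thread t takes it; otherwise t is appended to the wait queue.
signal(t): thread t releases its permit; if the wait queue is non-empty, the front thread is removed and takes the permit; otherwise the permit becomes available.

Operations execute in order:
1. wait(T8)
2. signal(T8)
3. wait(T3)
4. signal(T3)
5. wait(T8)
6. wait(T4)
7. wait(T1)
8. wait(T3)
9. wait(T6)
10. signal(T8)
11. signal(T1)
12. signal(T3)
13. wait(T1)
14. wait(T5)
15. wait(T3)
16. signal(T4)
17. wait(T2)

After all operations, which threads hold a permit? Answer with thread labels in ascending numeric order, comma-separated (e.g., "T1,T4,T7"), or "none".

Answer: T1,T6

Derivation:
Step 1: wait(T8) -> count=1 queue=[] holders={T8}
Step 2: signal(T8) -> count=2 queue=[] holders={none}
Step 3: wait(T3) -> count=1 queue=[] holders={T3}
Step 4: signal(T3) -> count=2 queue=[] holders={none}
Step 5: wait(T8) -> count=1 queue=[] holders={T8}
Step 6: wait(T4) -> count=0 queue=[] holders={T4,T8}
Step 7: wait(T1) -> count=0 queue=[T1] holders={T4,T8}
Step 8: wait(T3) -> count=0 queue=[T1,T3] holders={T4,T8}
Step 9: wait(T6) -> count=0 queue=[T1,T3,T6] holders={T4,T8}
Step 10: signal(T8) -> count=0 queue=[T3,T6] holders={T1,T4}
Step 11: signal(T1) -> count=0 queue=[T6] holders={T3,T4}
Step 12: signal(T3) -> count=0 queue=[] holders={T4,T6}
Step 13: wait(T1) -> count=0 queue=[T1] holders={T4,T6}
Step 14: wait(T5) -> count=0 queue=[T1,T5] holders={T4,T6}
Step 15: wait(T3) -> count=0 queue=[T1,T5,T3] holders={T4,T6}
Step 16: signal(T4) -> count=0 queue=[T5,T3] holders={T1,T6}
Step 17: wait(T2) -> count=0 queue=[T5,T3,T2] holders={T1,T6}
Final holders: T1,T6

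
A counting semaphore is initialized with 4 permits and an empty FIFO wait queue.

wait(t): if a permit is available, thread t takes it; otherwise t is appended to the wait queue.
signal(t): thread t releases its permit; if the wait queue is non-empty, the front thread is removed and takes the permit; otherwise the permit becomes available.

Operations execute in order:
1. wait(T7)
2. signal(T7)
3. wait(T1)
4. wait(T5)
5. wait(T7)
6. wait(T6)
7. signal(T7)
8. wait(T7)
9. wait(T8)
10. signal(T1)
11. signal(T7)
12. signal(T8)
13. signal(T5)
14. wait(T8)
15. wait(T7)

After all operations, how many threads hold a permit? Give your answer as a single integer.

Answer: 3

Derivation:
Step 1: wait(T7) -> count=3 queue=[] holders={T7}
Step 2: signal(T7) -> count=4 queue=[] holders={none}
Step 3: wait(T1) -> count=3 queue=[] holders={T1}
Step 4: wait(T5) -> count=2 queue=[] holders={T1,T5}
Step 5: wait(T7) -> count=1 queue=[] holders={T1,T5,T7}
Step 6: wait(T6) -> count=0 queue=[] holders={T1,T5,T6,T7}
Step 7: signal(T7) -> count=1 queue=[] holders={T1,T5,T6}
Step 8: wait(T7) -> count=0 queue=[] holders={T1,T5,T6,T7}
Step 9: wait(T8) -> count=0 queue=[T8] holders={T1,T5,T6,T7}
Step 10: signal(T1) -> count=0 queue=[] holders={T5,T6,T7,T8}
Step 11: signal(T7) -> count=1 queue=[] holders={T5,T6,T8}
Step 12: signal(T8) -> count=2 queue=[] holders={T5,T6}
Step 13: signal(T5) -> count=3 queue=[] holders={T6}
Step 14: wait(T8) -> count=2 queue=[] holders={T6,T8}
Step 15: wait(T7) -> count=1 queue=[] holders={T6,T7,T8}
Final holders: {T6,T7,T8} -> 3 thread(s)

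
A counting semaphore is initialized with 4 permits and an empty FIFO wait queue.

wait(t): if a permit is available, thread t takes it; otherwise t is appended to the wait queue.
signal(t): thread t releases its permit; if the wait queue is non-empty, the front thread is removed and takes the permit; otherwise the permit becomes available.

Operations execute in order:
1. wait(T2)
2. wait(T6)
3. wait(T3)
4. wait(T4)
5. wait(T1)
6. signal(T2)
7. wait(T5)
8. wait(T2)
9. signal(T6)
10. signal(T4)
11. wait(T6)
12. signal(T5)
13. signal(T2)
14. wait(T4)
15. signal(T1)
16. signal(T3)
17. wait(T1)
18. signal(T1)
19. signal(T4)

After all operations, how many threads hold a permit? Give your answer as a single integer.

Step 1: wait(T2) -> count=3 queue=[] holders={T2}
Step 2: wait(T6) -> count=2 queue=[] holders={T2,T6}
Step 3: wait(T3) -> count=1 queue=[] holders={T2,T3,T6}
Step 4: wait(T4) -> count=0 queue=[] holders={T2,T3,T4,T6}
Step 5: wait(T1) -> count=0 queue=[T1] holders={T2,T3,T4,T6}
Step 6: signal(T2) -> count=0 queue=[] holders={T1,T3,T4,T6}
Step 7: wait(T5) -> count=0 queue=[T5] holders={T1,T3,T4,T6}
Step 8: wait(T2) -> count=0 queue=[T5,T2] holders={T1,T3,T4,T6}
Step 9: signal(T6) -> count=0 queue=[T2] holders={T1,T3,T4,T5}
Step 10: signal(T4) -> count=0 queue=[] holders={T1,T2,T3,T5}
Step 11: wait(T6) -> count=0 queue=[T6] holders={T1,T2,T3,T5}
Step 12: signal(T5) -> count=0 queue=[] holders={T1,T2,T3,T6}
Step 13: signal(T2) -> count=1 queue=[] holders={T1,T3,T6}
Step 14: wait(T4) -> count=0 queue=[] holders={T1,T3,T4,T6}
Step 15: signal(T1) -> count=1 queue=[] holders={T3,T4,T6}
Step 16: signal(T3) -> count=2 queue=[] holders={T4,T6}
Step 17: wait(T1) -> count=1 queue=[] holders={T1,T4,T6}
Step 18: signal(T1) -> count=2 queue=[] holders={T4,T6}
Step 19: signal(T4) -> count=3 queue=[] holders={T6}
Final holders: {T6} -> 1 thread(s)

Answer: 1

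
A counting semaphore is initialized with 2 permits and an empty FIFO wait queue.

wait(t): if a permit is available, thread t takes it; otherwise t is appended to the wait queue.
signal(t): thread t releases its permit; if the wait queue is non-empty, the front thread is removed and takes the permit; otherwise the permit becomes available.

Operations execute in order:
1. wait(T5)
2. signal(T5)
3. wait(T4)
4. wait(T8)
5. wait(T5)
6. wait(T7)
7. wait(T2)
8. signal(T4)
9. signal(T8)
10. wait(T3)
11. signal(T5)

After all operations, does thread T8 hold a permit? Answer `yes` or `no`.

Step 1: wait(T5) -> count=1 queue=[] holders={T5}
Step 2: signal(T5) -> count=2 queue=[] holders={none}
Step 3: wait(T4) -> count=1 queue=[] holders={T4}
Step 4: wait(T8) -> count=0 queue=[] holders={T4,T8}
Step 5: wait(T5) -> count=0 queue=[T5] holders={T4,T8}
Step 6: wait(T7) -> count=0 queue=[T5,T7] holders={T4,T8}
Step 7: wait(T2) -> count=0 queue=[T5,T7,T2] holders={T4,T8}
Step 8: signal(T4) -> count=0 queue=[T7,T2] holders={T5,T8}
Step 9: signal(T8) -> count=0 queue=[T2] holders={T5,T7}
Step 10: wait(T3) -> count=0 queue=[T2,T3] holders={T5,T7}
Step 11: signal(T5) -> count=0 queue=[T3] holders={T2,T7}
Final holders: {T2,T7} -> T8 not in holders

Answer: no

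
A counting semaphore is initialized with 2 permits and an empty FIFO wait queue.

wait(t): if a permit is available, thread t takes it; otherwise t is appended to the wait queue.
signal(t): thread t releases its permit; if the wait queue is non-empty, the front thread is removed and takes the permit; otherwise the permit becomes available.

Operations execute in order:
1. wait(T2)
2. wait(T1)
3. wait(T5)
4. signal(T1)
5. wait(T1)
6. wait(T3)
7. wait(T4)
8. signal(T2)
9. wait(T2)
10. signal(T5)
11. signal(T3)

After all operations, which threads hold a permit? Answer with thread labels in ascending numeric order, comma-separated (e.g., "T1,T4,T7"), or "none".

Step 1: wait(T2) -> count=1 queue=[] holders={T2}
Step 2: wait(T1) -> count=0 queue=[] holders={T1,T2}
Step 3: wait(T5) -> count=0 queue=[T5] holders={T1,T2}
Step 4: signal(T1) -> count=0 queue=[] holders={T2,T5}
Step 5: wait(T1) -> count=0 queue=[T1] holders={T2,T5}
Step 6: wait(T3) -> count=0 queue=[T1,T3] holders={T2,T5}
Step 7: wait(T4) -> count=0 queue=[T1,T3,T4] holders={T2,T5}
Step 8: signal(T2) -> count=0 queue=[T3,T4] holders={T1,T5}
Step 9: wait(T2) -> count=0 queue=[T3,T4,T2] holders={T1,T5}
Step 10: signal(T5) -> count=0 queue=[T4,T2] holders={T1,T3}
Step 11: signal(T3) -> count=0 queue=[T2] holders={T1,T4}
Final holders: T1,T4

Answer: T1,T4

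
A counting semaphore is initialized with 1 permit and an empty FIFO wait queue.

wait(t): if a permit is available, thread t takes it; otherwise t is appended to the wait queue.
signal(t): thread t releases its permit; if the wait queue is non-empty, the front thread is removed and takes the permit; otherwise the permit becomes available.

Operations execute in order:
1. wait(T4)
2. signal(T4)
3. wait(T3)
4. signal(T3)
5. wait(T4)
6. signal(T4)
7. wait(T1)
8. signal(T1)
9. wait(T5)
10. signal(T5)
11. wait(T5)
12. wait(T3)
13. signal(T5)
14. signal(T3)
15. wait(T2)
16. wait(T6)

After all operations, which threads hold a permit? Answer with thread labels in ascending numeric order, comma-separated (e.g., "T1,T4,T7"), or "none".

Answer: T2

Derivation:
Step 1: wait(T4) -> count=0 queue=[] holders={T4}
Step 2: signal(T4) -> count=1 queue=[] holders={none}
Step 3: wait(T3) -> count=0 queue=[] holders={T3}
Step 4: signal(T3) -> count=1 queue=[] holders={none}
Step 5: wait(T4) -> count=0 queue=[] holders={T4}
Step 6: signal(T4) -> count=1 queue=[] holders={none}
Step 7: wait(T1) -> count=0 queue=[] holders={T1}
Step 8: signal(T1) -> count=1 queue=[] holders={none}
Step 9: wait(T5) -> count=0 queue=[] holders={T5}
Step 10: signal(T5) -> count=1 queue=[] holders={none}
Step 11: wait(T5) -> count=0 queue=[] holders={T5}
Step 12: wait(T3) -> count=0 queue=[T3] holders={T5}
Step 13: signal(T5) -> count=0 queue=[] holders={T3}
Step 14: signal(T3) -> count=1 queue=[] holders={none}
Step 15: wait(T2) -> count=0 queue=[] holders={T2}
Step 16: wait(T6) -> count=0 queue=[T6] holders={T2}
Final holders: T2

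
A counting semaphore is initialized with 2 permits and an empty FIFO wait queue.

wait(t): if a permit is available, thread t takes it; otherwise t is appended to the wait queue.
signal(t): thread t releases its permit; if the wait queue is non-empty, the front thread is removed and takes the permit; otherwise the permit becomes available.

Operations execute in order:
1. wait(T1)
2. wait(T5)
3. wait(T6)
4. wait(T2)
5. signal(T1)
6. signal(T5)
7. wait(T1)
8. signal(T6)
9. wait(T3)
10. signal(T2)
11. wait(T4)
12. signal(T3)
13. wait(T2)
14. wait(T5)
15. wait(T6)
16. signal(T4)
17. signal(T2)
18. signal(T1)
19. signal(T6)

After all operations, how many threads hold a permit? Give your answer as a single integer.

Answer: 1

Derivation:
Step 1: wait(T1) -> count=1 queue=[] holders={T1}
Step 2: wait(T5) -> count=0 queue=[] holders={T1,T5}
Step 3: wait(T6) -> count=0 queue=[T6] holders={T1,T5}
Step 4: wait(T2) -> count=0 queue=[T6,T2] holders={T1,T5}
Step 5: signal(T1) -> count=0 queue=[T2] holders={T5,T6}
Step 6: signal(T5) -> count=0 queue=[] holders={T2,T6}
Step 7: wait(T1) -> count=0 queue=[T1] holders={T2,T6}
Step 8: signal(T6) -> count=0 queue=[] holders={T1,T2}
Step 9: wait(T3) -> count=0 queue=[T3] holders={T1,T2}
Step 10: signal(T2) -> count=0 queue=[] holders={T1,T3}
Step 11: wait(T4) -> count=0 queue=[T4] holders={T1,T3}
Step 12: signal(T3) -> count=0 queue=[] holders={T1,T4}
Step 13: wait(T2) -> count=0 queue=[T2] holders={T1,T4}
Step 14: wait(T5) -> count=0 queue=[T2,T5] holders={T1,T4}
Step 15: wait(T6) -> count=0 queue=[T2,T5,T6] holders={T1,T4}
Step 16: signal(T4) -> count=0 queue=[T5,T6] holders={T1,T2}
Step 17: signal(T2) -> count=0 queue=[T6] holders={T1,T5}
Step 18: signal(T1) -> count=0 queue=[] holders={T5,T6}
Step 19: signal(T6) -> count=1 queue=[] holders={T5}
Final holders: {T5} -> 1 thread(s)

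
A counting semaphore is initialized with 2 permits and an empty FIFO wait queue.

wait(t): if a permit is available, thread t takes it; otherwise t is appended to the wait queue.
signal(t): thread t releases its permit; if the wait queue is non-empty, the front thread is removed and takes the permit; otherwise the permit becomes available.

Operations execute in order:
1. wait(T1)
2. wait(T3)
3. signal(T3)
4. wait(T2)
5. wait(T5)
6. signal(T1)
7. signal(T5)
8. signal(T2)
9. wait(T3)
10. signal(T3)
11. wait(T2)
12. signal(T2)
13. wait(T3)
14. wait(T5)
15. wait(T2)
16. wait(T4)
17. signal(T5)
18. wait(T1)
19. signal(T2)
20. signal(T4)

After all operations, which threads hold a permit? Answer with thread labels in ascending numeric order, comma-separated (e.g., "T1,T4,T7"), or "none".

Step 1: wait(T1) -> count=1 queue=[] holders={T1}
Step 2: wait(T3) -> count=0 queue=[] holders={T1,T3}
Step 3: signal(T3) -> count=1 queue=[] holders={T1}
Step 4: wait(T2) -> count=0 queue=[] holders={T1,T2}
Step 5: wait(T5) -> count=0 queue=[T5] holders={T1,T2}
Step 6: signal(T1) -> count=0 queue=[] holders={T2,T5}
Step 7: signal(T5) -> count=1 queue=[] holders={T2}
Step 8: signal(T2) -> count=2 queue=[] holders={none}
Step 9: wait(T3) -> count=1 queue=[] holders={T3}
Step 10: signal(T3) -> count=2 queue=[] holders={none}
Step 11: wait(T2) -> count=1 queue=[] holders={T2}
Step 12: signal(T2) -> count=2 queue=[] holders={none}
Step 13: wait(T3) -> count=1 queue=[] holders={T3}
Step 14: wait(T5) -> count=0 queue=[] holders={T3,T5}
Step 15: wait(T2) -> count=0 queue=[T2] holders={T3,T5}
Step 16: wait(T4) -> count=0 queue=[T2,T4] holders={T3,T5}
Step 17: signal(T5) -> count=0 queue=[T4] holders={T2,T3}
Step 18: wait(T1) -> count=0 queue=[T4,T1] holders={T2,T3}
Step 19: signal(T2) -> count=0 queue=[T1] holders={T3,T4}
Step 20: signal(T4) -> count=0 queue=[] holders={T1,T3}
Final holders: T1,T3

Answer: T1,T3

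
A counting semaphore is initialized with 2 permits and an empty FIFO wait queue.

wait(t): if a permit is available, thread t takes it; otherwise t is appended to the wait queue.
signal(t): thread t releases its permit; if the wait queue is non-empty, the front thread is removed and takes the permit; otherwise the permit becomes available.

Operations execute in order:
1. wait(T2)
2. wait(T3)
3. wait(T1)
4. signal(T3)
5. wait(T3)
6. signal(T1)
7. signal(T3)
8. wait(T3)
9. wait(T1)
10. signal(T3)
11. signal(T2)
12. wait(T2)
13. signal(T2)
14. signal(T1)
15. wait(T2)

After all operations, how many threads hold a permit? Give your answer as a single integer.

Step 1: wait(T2) -> count=1 queue=[] holders={T2}
Step 2: wait(T3) -> count=0 queue=[] holders={T2,T3}
Step 3: wait(T1) -> count=0 queue=[T1] holders={T2,T3}
Step 4: signal(T3) -> count=0 queue=[] holders={T1,T2}
Step 5: wait(T3) -> count=0 queue=[T3] holders={T1,T2}
Step 6: signal(T1) -> count=0 queue=[] holders={T2,T3}
Step 7: signal(T3) -> count=1 queue=[] holders={T2}
Step 8: wait(T3) -> count=0 queue=[] holders={T2,T3}
Step 9: wait(T1) -> count=0 queue=[T1] holders={T2,T3}
Step 10: signal(T3) -> count=0 queue=[] holders={T1,T2}
Step 11: signal(T2) -> count=1 queue=[] holders={T1}
Step 12: wait(T2) -> count=0 queue=[] holders={T1,T2}
Step 13: signal(T2) -> count=1 queue=[] holders={T1}
Step 14: signal(T1) -> count=2 queue=[] holders={none}
Step 15: wait(T2) -> count=1 queue=[] holders={T2}
Final holders: {T2} -> 1 thread(s)

Answer: 1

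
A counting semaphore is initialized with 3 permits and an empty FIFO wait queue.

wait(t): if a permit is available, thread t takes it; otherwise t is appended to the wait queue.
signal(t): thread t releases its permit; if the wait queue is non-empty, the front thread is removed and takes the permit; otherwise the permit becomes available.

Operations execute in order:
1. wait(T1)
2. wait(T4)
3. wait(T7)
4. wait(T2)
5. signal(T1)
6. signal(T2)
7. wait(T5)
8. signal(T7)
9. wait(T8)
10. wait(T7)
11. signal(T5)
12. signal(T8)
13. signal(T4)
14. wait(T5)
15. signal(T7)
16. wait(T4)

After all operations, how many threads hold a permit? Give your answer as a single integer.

Step 1: wait(T1) -> count=2 queue=[] holders={T1}
Step 2: wait(T4) -> count=1 queue=[] holders={T1,T4}
Step 3: wait(T7) -> count=0 queue=[] holders={T1,T4,T7}
Step 4: wait(T2) -> count=0 queue=[T2] holders={T1,T4,T7}
Step 5: signal(T1) -> count=0 queue=[] holders={T2,T4,T7}
Step 6: signal(T2) -> count=1 queue=[] holders={T4,T7}
Step 7: wait(T5) -> count=0 queue=[] holders={T4,T5,T7}
Step 8: signal(T7) -> count=1 queue=[] holders={T4,T5}
Step 9: wait(T8) -> count=0 queue=[] holders={T4,T5,T8}
Step 10: wait(T7) -> count=0 queue=[T7] holders={T4,T5,T8}
Step 11: signal(T5) -> count=0 queue=[] holders={T4,T7,T8}
Step 12: signal(T8) -> count=1 queue=[] holders={T4,T7}
Step 13: signal(T4) -> count=2 queue=[] holders={T7}
Step 14: wait(T5) -> count=1 queue=[] holders={T5,T7}
Step 15: signal(T7) -> count=2 queue=[] holders={T5}
Step 16: wait(T4) -> count=1 queue=[] holders={T4,T5}
Final holders: {T4,T5} -> 2 thread(s)

Answer: 2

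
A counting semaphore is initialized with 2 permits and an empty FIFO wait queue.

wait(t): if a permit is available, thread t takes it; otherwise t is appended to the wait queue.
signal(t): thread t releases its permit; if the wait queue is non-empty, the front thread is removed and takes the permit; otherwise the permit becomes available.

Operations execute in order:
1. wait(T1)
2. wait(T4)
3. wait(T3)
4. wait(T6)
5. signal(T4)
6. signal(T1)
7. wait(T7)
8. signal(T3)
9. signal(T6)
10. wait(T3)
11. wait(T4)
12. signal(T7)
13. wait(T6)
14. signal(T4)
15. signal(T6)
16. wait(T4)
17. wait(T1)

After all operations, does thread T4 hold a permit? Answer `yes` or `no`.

Step 1: wait(T1) -> count=1 queue=[] holders={T1}
Step 2: wait(T4) -> count=0 queue=[] holders={T1,T4}
Step 3: wait(T3) -> count=0 queue=[T3] holders={T1,T4}
Step 4: wait(T6) -> count=0 queue=[T3,T6] holders={T1,T4}
Step 5: signal(T4) -> count=0 queue=[T6] holders={T1,T3}
Step 6: signal(T1) -> count=0 queue=[] holders={T3,T6}
Step 7: wait(T7) -> count=0 queue=[T7] holders={T3,T6}
Step 8: signal(T3) -> count=0 queue=[] holders={T6,T7}
Step 9: signal(T6) -> count=1 queue=[] holders={T7}
Step 10: wait(T3) -> count=0 queue=[] holders={T3,T7}
Step 11: wait(T4) -> count=0 queue=[T4] holders={T3,T7}
Step 12: signal(T7) -> count=0 queue=[] holders={T3,T4}
Step 13: wait(T6) -> count=0 queue=[T6] holders={T3,T4}
Step 14: signal(T4) -> count=0 queue=[] holders={T3,T6}
Step 15: signal(T6) -> count=1 queue=[] holders={T3}
Step 16: wait(T4) -> count=0 queue=[] holders={T3,T4}
Step 17: wait(T1) -> count=0 queue=[T1] holders={T3,T4}
Final holders: {T3,T4} -> T4 in holders

Answer: yes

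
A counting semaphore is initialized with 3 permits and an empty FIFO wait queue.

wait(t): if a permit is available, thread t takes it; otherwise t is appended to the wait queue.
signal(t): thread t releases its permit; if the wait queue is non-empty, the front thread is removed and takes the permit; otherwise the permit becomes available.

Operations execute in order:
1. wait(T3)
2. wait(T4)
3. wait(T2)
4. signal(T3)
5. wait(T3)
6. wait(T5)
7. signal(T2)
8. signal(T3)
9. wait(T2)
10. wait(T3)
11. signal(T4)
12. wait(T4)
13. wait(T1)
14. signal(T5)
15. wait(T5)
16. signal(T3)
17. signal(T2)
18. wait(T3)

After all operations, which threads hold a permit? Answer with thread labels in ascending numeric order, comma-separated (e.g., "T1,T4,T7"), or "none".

Answer: T1,T4,T5

Derivation:
Step 1: wait(T3) -> count=2 queue=[] holders={T3}
Step 2: wait(T4) -> count=1 queue=[] holders={T3,T4}
Step 3: wait(T2) -> count=0 queue=[] holders={T2,T3,T4}
Step 4: signal(T3) -> count=1 queue=[] holders={T2,T4}
Step 5: wait(T3) -> count=0 queue=[] holders={T2,T3,T4}
Step 6: wait(T5) -> count=0 queue=[T5] holders={T2,T3,T4}
Step 7: signal(T2) -> count=0 queue=[] holders={T3,T4,T5}
Step 8: signal(T3) -> count=1 queue=[] holders={T4,T5}
Step 9: wait(T2) -> count=0 queue=[] holders={T2,T4,T5}
Step 10: wait(T3) -> count=0 queue=[T3] holders={T2,T4,T5}
Step 11: signal(T4) -> count=0 queue=[] holders={T2,T3,T5}
Step 12: wait(T4) -> count=0 queue=[T4] holders={T2,T3,T5}
Step 13: wait(T1) -> count=0 queue=[T4,T1] holders={T2,T3,T5}
Step 14: signal(T5) -> count=0 queue=[T1] holders={T2,T3,T4}
Step 15: wait(T5) -> count=0 queue=[T1,T5] holders={T2,T3,T4}
Step 16: signal(T3) -> count=0 queue=[T5] holders={T1,T2,T4}
Step 17: signal(T2) -> count=0 queue=[] holders={T1,T4,T5}
Step 18: wait(T3) -> count=0 queue=[T3] holders={T1,T4,T5}
Final holders: T1,T4,T5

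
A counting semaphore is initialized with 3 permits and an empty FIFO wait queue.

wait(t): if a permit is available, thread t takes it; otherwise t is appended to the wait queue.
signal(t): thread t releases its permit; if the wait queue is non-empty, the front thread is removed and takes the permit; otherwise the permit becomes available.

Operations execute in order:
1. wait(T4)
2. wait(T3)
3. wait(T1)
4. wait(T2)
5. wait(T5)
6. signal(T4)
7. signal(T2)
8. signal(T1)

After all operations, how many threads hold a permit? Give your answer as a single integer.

Step 1: wait(T4) -> count=2 queue=[] holders={T4}
Step 2: wait(T3) -> count=1 queue=[] holders={T3,T4}
Step 3: wait(T1) -> count=0 queue=[] holders={T1,T3,T4}
Step 4: wait(T2) -> count=0 queue=[T2] holders={T1,T3,T4}
Step 5: wait(T5) -> count=0 queue=[T2,T5] holders={T1,T3,T4}
Step 6: signal(T4) -> count=0 queue=[T5] holders={T1,T2,T3}
Step 7: signal(T2) -> count=0 queue=[] holders={T1,T3,T5}
Step 8: signal(T1) -> count=1 queue=[] holders={T3,T5}
Final holders: {T3,T5} -> 2 thread(s)

Answer: 2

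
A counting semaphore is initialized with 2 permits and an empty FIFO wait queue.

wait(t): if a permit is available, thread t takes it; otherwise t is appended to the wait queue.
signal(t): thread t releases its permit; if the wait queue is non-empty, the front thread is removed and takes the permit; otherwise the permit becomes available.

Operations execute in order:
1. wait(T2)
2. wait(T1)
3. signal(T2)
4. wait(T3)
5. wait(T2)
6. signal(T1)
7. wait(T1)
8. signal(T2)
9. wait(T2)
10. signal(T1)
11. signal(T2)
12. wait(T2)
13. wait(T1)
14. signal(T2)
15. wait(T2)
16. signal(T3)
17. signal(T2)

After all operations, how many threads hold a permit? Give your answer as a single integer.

Answer: 1

Derivation:
Step 1: wait(T2) -> count=1 queue=[] holders={T2}
Step 2: wait(T1) -> count=0 queue=[] holders={T1,T2}
Step 3: signal(T2) -> count=1 queue=[] holders={T1}
Step 4: wait(T3) -> count=0 queue=[] holders={T1,T3}
Step 5: wait(T2) -> count=0 queue=[T2] holders={T1,T3}
Step 6: signal(T1) -> count=0 queue=[] holders={T2,T3}
Step 7: wait(T1) -> count=0 queue=[T1] holders={T2,T3}
Step 8: signal(T2) -> count=0 queue=[] holders={T1,T3}
Step 9: wait(T2) -> count=0 queue=[T2] holders={T1,T3}
Step 10: signal(T1) -> count=0 queue=[] holders={T2,T3}
Step 11: signal(T2) -> count=1 queue=[] holders={T3}
Step 12: wait(T2) -> count=0 queue=[] holders={T2,T3}
Step 13: wait(T1) -> count=0 queue=[T1] holders={T2,T3}
Step 14: signal(T2) -> count=0 queue=[] holders={T1,T3}
Step 15: wait(T2) -> count=0 queue=[T2] holders={T1,T3}
Step 16: signal(T3) -> count=0 queue=[] holders={T1,T2}
Step 17: signal(T2) -> count=1 queue=[] holders={T1}
Final holders: {T1} -> 1 thread(s)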